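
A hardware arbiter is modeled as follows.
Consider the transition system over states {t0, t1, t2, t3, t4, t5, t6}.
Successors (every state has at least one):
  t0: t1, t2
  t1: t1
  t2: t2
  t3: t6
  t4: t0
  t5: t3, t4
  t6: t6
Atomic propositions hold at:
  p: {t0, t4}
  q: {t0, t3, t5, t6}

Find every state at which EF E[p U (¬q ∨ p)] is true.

{t0, t1, t2, t4, t5}

Sat(¬q) = {t1, t2, t4}
Sat(¬q ∨ p) = {t0, t1, t2, t4}
E[p U (¬q ∨ p)]: least fixpoint, start Z0 = Sat((¬q ∨ p)) = {t0, t1, t2, t4}, add states in Sat(p) with some successor in Z. Already a fixed point.
Sat(E[p U (¬q ∨ p)]) = {t0, t1, t2, t4}
EF E[p U (¬q ∨ p)]: least fixpoint, start Z0 = {t0, t1, t2, t4}, add states with some successor in Z. Z1 = {t0, t1, t2, t4, t5}; fixed.
Sat(EF E[p U (¬q ∨ p)]) = {t0, t1, t2, t4, t5}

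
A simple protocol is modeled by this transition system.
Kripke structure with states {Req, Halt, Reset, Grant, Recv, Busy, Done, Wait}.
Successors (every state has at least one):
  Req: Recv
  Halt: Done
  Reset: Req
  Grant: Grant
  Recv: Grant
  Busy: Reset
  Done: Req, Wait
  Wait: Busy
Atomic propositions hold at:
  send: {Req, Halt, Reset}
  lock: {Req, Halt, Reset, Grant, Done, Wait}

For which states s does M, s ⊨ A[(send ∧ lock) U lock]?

{Req, Halt, Reset, Grant, Done, Wait}

Sat(send ∧ lock) = {Req, Halt, Reset}
A[(send ∧ lock) U lock]: least fixpoint, start Z0 = Sat(lock) = {Req, Halt, Reset, Grant, Done, Wait}, add states in Sat(send ∧ lock) with every successor in Z. Already a fixed point.
Sat(A[(send ∧ lock) U lock]) = {Req, Halt, Reset, Grant, Done, Wait}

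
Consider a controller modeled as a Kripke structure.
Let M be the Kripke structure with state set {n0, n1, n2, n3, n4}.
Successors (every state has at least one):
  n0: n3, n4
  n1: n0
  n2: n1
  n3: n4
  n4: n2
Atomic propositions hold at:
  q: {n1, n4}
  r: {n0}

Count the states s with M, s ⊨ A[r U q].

A[r U q]: least fixpoint, start Z0 = Sat(q) = {n1, n4}, add states in Sat(r) with every successor in Z. Already a fixed point.
Sat(A[r U q]) = {n1, n4}
|Sat(A[r U q])| = |{n1, n4}| = 2.

2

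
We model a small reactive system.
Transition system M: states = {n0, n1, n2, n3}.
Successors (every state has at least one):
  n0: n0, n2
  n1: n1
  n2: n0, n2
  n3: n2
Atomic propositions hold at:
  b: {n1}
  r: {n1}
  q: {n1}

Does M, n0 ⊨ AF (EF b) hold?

No

EF b: least fixpoint, start Z0 = {n1}, add states with some successor in Z. Already a fixed point.
Sat(EF b) = {n1}
AF (EF b): least fixpoint, start Z0 = {n1}, add states with every successor in Z. Already a fixed point.
Sat(AF (EF b)) = {n1}
n0 ∉ Sat(AF (EF b)) = {n1}, so the formula does not hold at n0.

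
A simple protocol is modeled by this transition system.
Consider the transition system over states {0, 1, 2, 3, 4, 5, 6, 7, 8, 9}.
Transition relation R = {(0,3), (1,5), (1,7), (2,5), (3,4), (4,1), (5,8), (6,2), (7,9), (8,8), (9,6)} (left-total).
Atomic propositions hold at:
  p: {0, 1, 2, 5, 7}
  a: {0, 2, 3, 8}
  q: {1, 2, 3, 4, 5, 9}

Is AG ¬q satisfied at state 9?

No

Sat(¬q) = {0, 6, 7, 8}
AG ¬q: greatest fixpoint, start Z0 = {0, 6, 7, 8}, keep only states in Sat with every successor in Z. Z1 = {8}; fixed.
Sat(AG ¬q) = {8}
9 ∉ Sat(AG ¬q) = {8}, so the formula does not hold at 9.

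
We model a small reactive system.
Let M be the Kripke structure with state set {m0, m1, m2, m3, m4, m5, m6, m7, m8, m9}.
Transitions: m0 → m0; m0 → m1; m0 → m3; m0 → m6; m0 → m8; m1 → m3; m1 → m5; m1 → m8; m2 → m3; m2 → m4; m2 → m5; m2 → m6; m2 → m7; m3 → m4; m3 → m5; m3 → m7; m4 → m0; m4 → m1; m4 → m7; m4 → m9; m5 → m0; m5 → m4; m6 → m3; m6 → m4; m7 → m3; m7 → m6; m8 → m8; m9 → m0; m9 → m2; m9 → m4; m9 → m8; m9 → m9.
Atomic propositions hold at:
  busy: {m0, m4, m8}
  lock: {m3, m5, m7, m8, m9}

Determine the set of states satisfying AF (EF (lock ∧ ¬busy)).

Sat(¬busy) = {m1, m2, m3, m5, m6, m7, m9}
Sat(lock ∧ ¬busy) = {m3, m5, m7, m9}
EF (lock ∧ ¬busy): least fixpoint, start Z0 = {m3, m5, m7, m9}, add states with some successor in Z. Z1 = {m0, m1, m2, m3, m4, m5, m6, m7, m9}; fixed.
Sat(EF (lock ∧ ¬busy)) = {m0, m1, m2, m3, m4, m5, m6, m7, m9}
AF (EF (lock ∧ ¬busy)): least fixpoint, start Z0 = {m0, m1, m2, m3, m4, m5, m6, m7, m9}, add states with every successor in Z. Already a fixed point.
Sat(AF (EF (lock ∧ ¬busy))) = {m0, m1, m2, m3, m4, m5, m6, m7, m9}

{m0, m1, m2, m3, m4, m5, m6, m7, m9}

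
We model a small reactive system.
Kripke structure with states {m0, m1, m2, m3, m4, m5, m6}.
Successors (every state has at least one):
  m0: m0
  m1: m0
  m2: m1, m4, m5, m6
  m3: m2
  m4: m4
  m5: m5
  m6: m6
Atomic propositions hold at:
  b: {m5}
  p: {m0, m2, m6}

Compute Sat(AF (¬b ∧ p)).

Sat(¬b) = {m0, m1, m2, m3, m4, m6}
Sat(¬b ∧ p) = {m0, m2, m6}
AF (¬b ∧ p): least fixpoint, start Z0 = {m0, m2, m6}, add states with every successor in Z. Z1 = {m0, m1, m2, m3, m6}; fixed.
Sat(AF (¬b ∧ p)) = {m0, m1, m2, m3, m6}

{m0, m1, m2, m3, m6}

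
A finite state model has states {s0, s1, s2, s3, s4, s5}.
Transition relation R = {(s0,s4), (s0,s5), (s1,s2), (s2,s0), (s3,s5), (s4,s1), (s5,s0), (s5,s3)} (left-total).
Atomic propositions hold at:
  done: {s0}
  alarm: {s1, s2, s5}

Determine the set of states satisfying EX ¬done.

{s0, s1, s3, s4, s5}

Sat(¬done) = {s1, s2, s3, s4, s5}
Sat(EX ¬done) = {s : some successor in {s1, s2, s3, s4, s5}} = {s0, s1, s3, s4, s5}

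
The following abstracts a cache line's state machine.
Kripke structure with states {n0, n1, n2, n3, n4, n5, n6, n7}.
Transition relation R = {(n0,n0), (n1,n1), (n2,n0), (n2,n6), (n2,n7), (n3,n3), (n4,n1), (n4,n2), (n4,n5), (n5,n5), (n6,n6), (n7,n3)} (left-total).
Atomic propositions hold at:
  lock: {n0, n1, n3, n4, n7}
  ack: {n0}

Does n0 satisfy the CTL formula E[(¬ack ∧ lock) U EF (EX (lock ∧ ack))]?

Yes

Sat(¬ack) = {n1, n2, n3, n4, n5, n6, n7}
Sat(¬ack ∧ lock) = {n1, n3, n4, n7}
Sat(lock ∧ ack) = {n0}
Sat(EX (lock ∧ ack)) = {s : some successor in {n0}} = {n0, n2}
EF (EX (lock ∧ ack)): least fixpoint, start Z0 = {n0, n2}, add states with some successor in Z. Z1 = {n0, n2, n4}; fixed.
Sat(EF (EX (lock ∧ ack))) = {n0, n2, n4}
E[(¬ack ∧ lock) U EF (EX (lock ∧ ack))]: least fixpoint, start Z0 = Sat(EF (EX (lock ∧ ack))) = {n0, n2, n4}, add states in Sat(¬ack ∧ lock) with some successor in Z. Already a fixed point.
Sat(E[(¬ack ∧ lock) U EF (EX (lock ∧ ack))]) = {n0, n2, n4}
n0 ∈ Sat(E[(¬ack ∧ lock) U EF (EX (lock ∧ ack))]) = {n0, n2, n4}, so the formula holds at n0.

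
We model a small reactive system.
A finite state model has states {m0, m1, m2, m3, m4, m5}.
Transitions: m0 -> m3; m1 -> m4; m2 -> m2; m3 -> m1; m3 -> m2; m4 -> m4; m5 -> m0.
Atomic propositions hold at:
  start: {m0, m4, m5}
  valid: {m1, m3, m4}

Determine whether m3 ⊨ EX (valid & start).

No

Sat(valid & start) = {m4}
Sat(EX (valid & start)) = {s : some successor in {m4}} = {m1, m4}
m3 ∉ Sat(EX (valid & start)) = {m1, m4}, so the formula does not hold at m3.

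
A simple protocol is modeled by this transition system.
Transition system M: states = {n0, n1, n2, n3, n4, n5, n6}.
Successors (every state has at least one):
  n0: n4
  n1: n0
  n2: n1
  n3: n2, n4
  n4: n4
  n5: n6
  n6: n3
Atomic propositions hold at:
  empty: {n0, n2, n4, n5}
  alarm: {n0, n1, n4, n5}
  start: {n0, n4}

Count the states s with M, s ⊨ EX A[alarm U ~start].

Sat(~start) = {n1, n2, n3, n5, n6}
A[alarm U ~start]: least fixpoint, start Z0 = Sat(~start) = {n1, n2, n3, n5, n6}, add states in Sat(alarm) with every successor in Z. Already a fixed point.
Sat(A[alarm U ~start]) = {n1, n2, n3, n5, n6}
Sat(EX A[alarm U ~start]) = {s : some successor in {n1, n2, n3, n5, n6}} = {n2, n3, n5, n6}
|Sat(EX A[alarm U ~start])| = |{n2, n3, n5, n6}| = 4.

4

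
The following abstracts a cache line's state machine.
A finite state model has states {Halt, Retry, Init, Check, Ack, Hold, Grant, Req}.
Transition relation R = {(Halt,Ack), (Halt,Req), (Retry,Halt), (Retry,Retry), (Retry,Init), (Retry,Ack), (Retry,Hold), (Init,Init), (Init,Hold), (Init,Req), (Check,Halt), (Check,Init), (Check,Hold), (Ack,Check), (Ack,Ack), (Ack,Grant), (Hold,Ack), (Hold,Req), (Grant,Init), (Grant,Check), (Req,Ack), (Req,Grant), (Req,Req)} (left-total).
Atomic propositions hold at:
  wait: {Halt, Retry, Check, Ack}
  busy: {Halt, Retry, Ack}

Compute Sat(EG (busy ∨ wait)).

Sat(busy ∨ wait) = {Halt, Retry, Check, Ack}
EG (busy ∨ wait): greatest fixpoint, start Z0 = {Halt, Retry, Check, Ack}, keep only states in Sat with some successor in Z. Already a fixed point.
Sat(EG (busy ∨ wait)) = {Halt, Retry, Check, Ack}

{Halt, Retry, Check, Ack}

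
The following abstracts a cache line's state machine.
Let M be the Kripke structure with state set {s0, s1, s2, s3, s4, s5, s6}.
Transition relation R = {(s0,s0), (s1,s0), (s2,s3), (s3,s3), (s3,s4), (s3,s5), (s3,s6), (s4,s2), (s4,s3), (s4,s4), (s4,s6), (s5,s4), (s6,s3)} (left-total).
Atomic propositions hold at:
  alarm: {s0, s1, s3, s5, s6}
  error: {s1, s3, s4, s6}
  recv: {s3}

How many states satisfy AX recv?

Sat(AX recv) = {s : every successor in {s3}} = {s2, s6}
|Sat(AX recv)| = |{s2, s6}| = 2.

2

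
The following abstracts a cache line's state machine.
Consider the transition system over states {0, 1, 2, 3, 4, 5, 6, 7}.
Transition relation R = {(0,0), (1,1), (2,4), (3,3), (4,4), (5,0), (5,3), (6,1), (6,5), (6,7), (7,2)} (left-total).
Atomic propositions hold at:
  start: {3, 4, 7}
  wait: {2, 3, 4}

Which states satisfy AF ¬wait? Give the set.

Sat(¬wait) = {0, 1, 5, 6, 7}
AF ¬wait: least fixpoint, start Z0 = {0, 1, 5, 6, 7}, add states with every successor in Z. Already a fixed point.
Sat(AF ¬wait) = {0, 1, 5, 6, 7}

{0, 1, 5, 6, 7}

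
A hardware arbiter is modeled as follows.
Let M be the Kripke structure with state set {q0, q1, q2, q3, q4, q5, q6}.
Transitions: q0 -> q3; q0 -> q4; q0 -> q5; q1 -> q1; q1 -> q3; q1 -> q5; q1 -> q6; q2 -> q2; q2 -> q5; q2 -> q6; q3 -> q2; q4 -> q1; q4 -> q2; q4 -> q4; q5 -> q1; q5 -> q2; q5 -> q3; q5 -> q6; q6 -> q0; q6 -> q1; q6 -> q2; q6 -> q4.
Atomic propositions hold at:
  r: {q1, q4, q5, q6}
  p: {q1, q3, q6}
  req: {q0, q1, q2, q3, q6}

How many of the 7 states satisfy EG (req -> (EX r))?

Sat(EX r) = {s : some successor in {q1, q4, q5, q6}} = {q0, q1, q2, q4, q5, q6}
Sat(req -> (EX r)) = {q0, q1, q2, q4, q5, q6}
EG (req -> (EX r)): greatest fixpoint, start Z0 = {q0, q1, q2, q4, q5, q6}, keep only states in Sat with some successor in Z. Already a fixed point.
Sat(EG (req -> (EX r))) = {q0, q1, q2, q4, q5, q6}
|Sat(EG (req -> (EX r)))| = |{q0, q1, q2, q4, q5, q6}| = 6.

6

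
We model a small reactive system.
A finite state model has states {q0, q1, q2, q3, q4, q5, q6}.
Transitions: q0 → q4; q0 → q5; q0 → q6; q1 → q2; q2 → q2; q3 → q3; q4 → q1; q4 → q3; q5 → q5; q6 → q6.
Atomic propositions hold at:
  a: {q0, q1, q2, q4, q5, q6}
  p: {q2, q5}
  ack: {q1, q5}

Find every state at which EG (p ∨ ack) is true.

{q1, q2, q5}

Sat(p ∨ ack) = {q1, q2, q5}
EG (p ∨ ack): greatest fixpoint, start Z0 = {q1, q2, q5}, keep only states in Sat with some successor in Z. Already a fixed point.
Sat(EG (p ∨ ack)) = {q1, q2, q5}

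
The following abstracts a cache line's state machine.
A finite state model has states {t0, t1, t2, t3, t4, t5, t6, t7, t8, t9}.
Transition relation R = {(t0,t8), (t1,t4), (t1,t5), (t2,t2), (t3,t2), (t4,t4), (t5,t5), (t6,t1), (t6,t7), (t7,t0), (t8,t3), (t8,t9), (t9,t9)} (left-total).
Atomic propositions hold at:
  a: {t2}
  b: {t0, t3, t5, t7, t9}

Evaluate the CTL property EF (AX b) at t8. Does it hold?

Yes

Sat(AX b) = {s : every successor in {t0, t3, t5, t7, t9}} = {t5, t7, t8, t9}
EF (AX b): least fixpoint, start Z0 = {t5, t7, t8, t9}, add states with some successor in Z. Z1 = {t0, t1, t5, t6, t7, t8, t9}; fixed.
Sat(EF (AX b)) = {t0, t1, t5, t6, t7, t8, t9}
t8 ∈ Sat(EF (AX b)) = {t0, t1, t5, t6, t7, t8, t9}, so the formula holds at t8.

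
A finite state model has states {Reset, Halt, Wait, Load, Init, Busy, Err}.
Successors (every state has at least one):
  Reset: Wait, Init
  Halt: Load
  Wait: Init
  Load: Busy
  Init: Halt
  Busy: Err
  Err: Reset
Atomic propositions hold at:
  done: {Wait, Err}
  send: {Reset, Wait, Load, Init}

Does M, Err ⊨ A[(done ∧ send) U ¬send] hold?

Sat(done ∧ send) = {Wait}
Sat(¬send) = {Halt, Busy, Err}
A[(done ∧ send) U ¬send]: least fixpoint, start Z0 = Sat(¬send) = {Halt, Busy, Err}, add states in Sat(done ∧ send) with every successor in Z. Already a fixed point.
Sat(A[(done ∧ send) U ¬send]) = {Halt, Busy, Err}
Err ∈ Sat(A[(done ∧ send) U ¬send]) = {Halt, Busy, Err}, so the formula holds at Err.

Yes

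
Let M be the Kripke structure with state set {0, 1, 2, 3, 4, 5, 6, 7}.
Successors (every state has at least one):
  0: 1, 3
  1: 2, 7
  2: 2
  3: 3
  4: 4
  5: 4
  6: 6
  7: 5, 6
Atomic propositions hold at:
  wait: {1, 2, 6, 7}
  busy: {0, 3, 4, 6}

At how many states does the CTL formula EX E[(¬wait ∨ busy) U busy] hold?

Sat(¬wait) = {0, 3, 4, 5}
Sat(¬wait ∨ busy) = {0, 3, 4, 5, 6}
E[(¬wait ∨ busy) U busy]: least fixpoint, start Z0 = Sat(busy) = {0, 3, 4, 6}, add states in Sat(¬wait ∨ busy) with some successor in Z. Z1 = {0, 3, 4, 5, 6}; fixed.
Sat(E[(¬wait ∨ busy) U busy]) = {0, 3, 4, 5, 6}
Sat(EX E[(¬wait ∨ busy) U busy]) = {s : some successor in {0, 3, 4, 5, 6}} = {0, 3, 4, 5, 6, 7}
|Sat(EX E[(¬wait ∨ busy) U busy])| = |{0, 3, 4, 5, 6, 7}| = 6.

6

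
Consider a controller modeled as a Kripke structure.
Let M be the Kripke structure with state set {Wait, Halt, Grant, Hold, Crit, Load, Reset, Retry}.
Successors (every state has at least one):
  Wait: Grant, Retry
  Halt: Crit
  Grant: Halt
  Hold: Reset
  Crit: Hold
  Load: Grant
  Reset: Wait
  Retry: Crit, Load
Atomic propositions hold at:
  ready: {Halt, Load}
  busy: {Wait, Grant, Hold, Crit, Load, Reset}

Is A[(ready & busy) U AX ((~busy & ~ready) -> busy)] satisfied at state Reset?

Yes

Sat(ready & busy) = {Load}
Sat(~busy) = {Halt, Retry}
Sat(~ready) = {Wait, Grant, Hold, Crit, Reset, Retry}
Sat(~busy & ~ready) = {Retry}
Sat((~busy & ~ready) -> busy) = {Wait, Halt, Grant, Hold, Crit, Load, Reset}
Sat(AX ((~busy & ~ready) -> busy)) = {s : every successor in {Wait, Halt, Grant, Hold, Crit, Load, Reset}} = {Halt, Grant, Hold, Crit, Load, Reset, Retry}
A[(ready & busy) U AX ((~busy & ~ready) -> busy)]: least fixpoint, start Z0 = Sat(AX ((~busy & ~ready) -> busy)) = {Halt, Grant, Hold, Crit, Load, Reset, Retry}, add states in Sat(ready & busy) with every successor in Z. Already a fixed point.
Sat(A[(ready & busy) U AX ((~busy & ~ready) -> busy)]) = {Halt, Grant, Hold, Crit, Load, Reset, Retry}
Reset ∈ Sat(A[(ready & busy) U AX ((~busy & ~ready) -> busy)]) = {Halt, Grant, Hold, Crit, Load, Reset, Retry}, so the formula holds at Reset.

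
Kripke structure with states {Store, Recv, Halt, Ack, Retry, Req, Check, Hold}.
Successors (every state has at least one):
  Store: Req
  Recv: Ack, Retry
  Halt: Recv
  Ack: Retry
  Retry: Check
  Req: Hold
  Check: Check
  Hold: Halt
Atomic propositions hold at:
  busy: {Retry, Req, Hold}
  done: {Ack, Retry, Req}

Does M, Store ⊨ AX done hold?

Yes

Sat(AX done) = {s : every successor in {Ack, Retry, Req}} = {Store, Recv, Ack}
Store ∈ Sat(AX done) = {Store, Recv, Ack}, so the formula holds at Store.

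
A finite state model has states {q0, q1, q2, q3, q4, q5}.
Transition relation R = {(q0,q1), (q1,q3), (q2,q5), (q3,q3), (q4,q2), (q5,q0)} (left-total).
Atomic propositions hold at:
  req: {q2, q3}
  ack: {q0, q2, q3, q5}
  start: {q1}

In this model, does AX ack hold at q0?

No

Sat(AX ack) = {s : every successor in {q0, q2, q3, q5}} = {q1, q2, q3, q4, q5}
q0 ∉ Sat(AX ack) = {q1, q2, q3, q4, q5}, so the formula does not hold at q0.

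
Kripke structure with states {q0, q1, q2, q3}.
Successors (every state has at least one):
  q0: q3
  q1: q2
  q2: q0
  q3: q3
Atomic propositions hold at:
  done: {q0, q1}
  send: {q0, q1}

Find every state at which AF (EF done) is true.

EF done: least fixpoint, start Z0 = {q0, q1}, add states with some successor in Z. Z1 = {q0, q1, q2}; fixed.
Sat(EF done) = {q0, q1, q2}
AF (EF done): least fixpoint, start Z0 = {q0, q1, q2}, add states with every successor in Z. Already a fixed point.
Sat(AF (EF done)) = {q0, q1, q2}

{q0, q1, q2}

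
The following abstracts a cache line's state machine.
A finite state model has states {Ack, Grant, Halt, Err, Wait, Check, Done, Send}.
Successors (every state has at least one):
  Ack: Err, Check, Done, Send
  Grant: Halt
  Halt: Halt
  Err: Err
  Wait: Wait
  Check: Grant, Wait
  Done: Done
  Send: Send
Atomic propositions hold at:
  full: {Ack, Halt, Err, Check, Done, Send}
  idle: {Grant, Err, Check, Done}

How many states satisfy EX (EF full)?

7

EF full: least fixpoint, start Z0 = {Ack, Halt, Err, Check, Done, Send}, add states with some successor in Z. Z1 = {Ack, Grant, Halt, Err, Check, Done, Send}; fixed.
Sat(EF full) = {Ack, Grant, Halt, Err, Check, Done, Send}
Sat(EX (EF full)) = {s : some successor in {Ack, Grant, Halt, Err, Check, Done, Send}} = {Ack, Grant, Halt, Err, Check, Done, Send}
|Sat(EX (EF full))| = |{Ack, Grant, Halt, Err, Check, Done, Send}| = 7.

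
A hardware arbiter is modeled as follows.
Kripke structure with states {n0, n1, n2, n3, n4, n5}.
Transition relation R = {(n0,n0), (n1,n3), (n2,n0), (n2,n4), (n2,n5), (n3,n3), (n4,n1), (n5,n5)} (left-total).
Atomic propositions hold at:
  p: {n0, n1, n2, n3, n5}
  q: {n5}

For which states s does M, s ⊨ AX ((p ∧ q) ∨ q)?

{n5}

Sat(p ∧ q) = {n5}
Sat((p ∧ q) ∨ q) = {n5}
Sat(AX ((p ∧ q) ∨ q)) = {s : every successor in {n5}} = {n5}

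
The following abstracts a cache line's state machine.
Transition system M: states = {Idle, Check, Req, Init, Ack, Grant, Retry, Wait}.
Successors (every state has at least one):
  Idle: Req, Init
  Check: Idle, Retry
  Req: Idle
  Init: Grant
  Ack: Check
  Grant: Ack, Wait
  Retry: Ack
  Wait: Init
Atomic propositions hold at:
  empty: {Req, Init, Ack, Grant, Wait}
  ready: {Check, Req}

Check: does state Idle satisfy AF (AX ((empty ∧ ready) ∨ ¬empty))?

No

Sat(empty ∧ ready) = {Req}
Sat(¬empty) = {Idle, Check, Retry}
Sat((empty ∧ ready) ∨ ¬empty) = {Idle, Check, Req, Retry}
Sat(AX ((empty ∧ ready) ∨ ¬empty)) = {s : every successor in {Idle, Check, Req, Retry}} = {Check, Req, Ack}
AF (AX ((empty ∧ ready) ∨ ¬empty)): least fixpoint, start Z0 = {Check, Req, Ack}, add states with every successor in Z. Z1 = {Check, Req, Ack, Retry}; fixed.
Sat(AF (AX ((empty ∧ ready) ∨ ¬empty))) = {Check, Req, Ack, Retry}
Idle ∉ Sat(AF (AX ((empty ∧ ready) ∨ ¬empty))) = {Check, Req, Ack, Retry}, so the formula does not hold at Idle.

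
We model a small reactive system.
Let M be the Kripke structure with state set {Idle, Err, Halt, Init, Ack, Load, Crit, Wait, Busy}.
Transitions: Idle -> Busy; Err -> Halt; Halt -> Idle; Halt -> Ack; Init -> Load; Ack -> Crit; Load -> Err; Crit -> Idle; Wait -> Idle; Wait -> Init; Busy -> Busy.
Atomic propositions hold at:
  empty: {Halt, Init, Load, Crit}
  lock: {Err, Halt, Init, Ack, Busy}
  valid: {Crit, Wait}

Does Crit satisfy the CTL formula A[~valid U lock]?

Sat(~valid) = {Idle, Err, Halt, Init, Ack, Load, Busy}
A[~valid U lock]: least fixpoint, start Z0 = Sat(lock) = {Err, Halt, Init, Ack, Busy}, add states in Sat(~valid) with every successor in Z. Z1 = {Idle, Err, Halt, Init, Ack, Load, Busy}; fixed.
Sat(A[~valid U lock]) = {Idle, Err, Halt, Init, Ack, Load, Busy}
Crit ∉ Sat(A[~valid U lock]) = {Idle, Err, Halt, Init, Ack, Load, Busy}, so the formula does not hold at Crit.

No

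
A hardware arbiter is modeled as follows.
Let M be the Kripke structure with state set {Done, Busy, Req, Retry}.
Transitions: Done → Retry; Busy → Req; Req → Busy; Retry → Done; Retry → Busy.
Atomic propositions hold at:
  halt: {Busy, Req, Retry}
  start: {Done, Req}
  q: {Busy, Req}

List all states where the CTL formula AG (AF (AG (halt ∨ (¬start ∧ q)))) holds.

{Busy, Req}

Sat(¬start) = {Busy, Retry}
Sat(¬start ∧ q) = {Busy}
Sat(halt ∨ (¬start ∧ q)) = {Busy, Req, Retry}
AG (halt ∨ (¬start ∧ q)): greatest fixpoint, start Z0 = {Busy, Req, Retry}, keep only states in Sat with every successor in Z. Z1 = {Busy, Req}; fixed.
Sat(AG (halt ∨ (¬start ∧ q))) = {Busy, Req}
AF (AG (halt ∨ (¬start ∧ q))): least fixpoint, start Z0 = {Busy, Req}, add states with every successor in Z. Already a fixed point.
Sat(AF (AG (halt ∨ (¬start ∧ q)))) = {Busy, Req}
AG (AF (AG (halt ∨ (¬start ∧ q)))): greatest fixpoint, start Z0 = {Busy, Req}, keep only states in Sat with every successor in Z. Already a fixed point.
Sat(AG (AF (AG (halt ∨ (¬start ∧ q))))) = {Busy, Req}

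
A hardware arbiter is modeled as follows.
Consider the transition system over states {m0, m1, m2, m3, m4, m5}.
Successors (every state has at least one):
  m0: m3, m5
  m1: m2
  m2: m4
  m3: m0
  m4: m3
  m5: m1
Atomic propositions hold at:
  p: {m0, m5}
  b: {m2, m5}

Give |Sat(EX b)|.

2

Sat(EX b) = {s : some successor in {m2, m5}} = {m0, m1}
|Sat(EX b)| = |{m0, m1}| = 2.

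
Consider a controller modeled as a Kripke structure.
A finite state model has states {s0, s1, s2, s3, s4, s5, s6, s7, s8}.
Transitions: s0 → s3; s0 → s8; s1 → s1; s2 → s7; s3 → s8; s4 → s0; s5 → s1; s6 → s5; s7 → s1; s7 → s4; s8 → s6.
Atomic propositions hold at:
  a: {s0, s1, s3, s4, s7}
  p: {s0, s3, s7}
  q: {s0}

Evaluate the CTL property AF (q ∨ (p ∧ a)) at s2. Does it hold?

Yes

Sat(p ∧ a) = {s0, s3, s7}
Sat(q ∨ (p ∧ a)) = {s0, s3, s7}
AF (q ∨ (p ∧ a)): least fixpoint, start Z0 = {s0, s3, s7}, add states with every successor in Z. Z1 = {s0, s2, s3, s4, s7}; fixed.
Sat(AF (q ∨ (p ∧ a))) = {s0, s2, s3, s4, s7}
s2 ∈ Sat(AF (q ∨ (p ∧ a))) = {s0, s2, s3, s4, s7}, so the formula holds at s2.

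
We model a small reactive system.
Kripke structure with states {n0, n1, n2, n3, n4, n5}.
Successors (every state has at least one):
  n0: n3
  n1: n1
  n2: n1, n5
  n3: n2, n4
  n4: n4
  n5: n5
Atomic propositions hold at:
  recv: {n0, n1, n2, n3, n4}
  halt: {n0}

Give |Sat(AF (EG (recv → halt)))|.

Sat(recv → halt) = {n0, n5}
EG (recv → halt): greatest fixpoint, start Z0 = {n0, n5}, keep only states in Sat with some successor in Z. Z1 = {n5}; fixed.
Sat(EG (recv → halt)) = {n5}
AF (EG (recv → halt)): least fixpoint, start Z0 = {n5}, add states with every successor in Z. Already a fixed point.
Sat(AF (EG (recv → halt))) = {n5}
|Sat(AF (EG (recv → halt)))| = |{n5}| = 1.

1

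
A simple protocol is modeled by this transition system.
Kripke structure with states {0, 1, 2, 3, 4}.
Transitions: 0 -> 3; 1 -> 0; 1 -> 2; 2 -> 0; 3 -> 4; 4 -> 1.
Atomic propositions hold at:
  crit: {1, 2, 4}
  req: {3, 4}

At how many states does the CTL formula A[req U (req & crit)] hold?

Sat(req & crit) = {4}
A[req U (req & crit)]: least fixpoint, start Z0 = Sat((req & crit)) = {4}, add states in Sat(req) with every successor in Z. Z1 = {3, 4}; fixed.
Sat(A[req U (req & crit)]) = {3, 4}
|Sat(A[req U (req & crit)])| = |{3, 4}| = 2.

2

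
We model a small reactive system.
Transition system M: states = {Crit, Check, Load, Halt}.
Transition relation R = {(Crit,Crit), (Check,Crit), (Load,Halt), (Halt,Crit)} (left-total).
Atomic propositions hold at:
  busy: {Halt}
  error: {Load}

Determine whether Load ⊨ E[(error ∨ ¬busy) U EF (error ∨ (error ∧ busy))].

Sat(¬busy) = {Crit, Check, Load}
Sat(error ∨ ¬busy) = {Crit, Check, Load}
Sat(error ∧ busy) = ∅
Sat(error ∨ (error ∧ busy)) = {Load}
EF (error ∨ (error ∧ busy)): least fixpoint, start Z0 = {Load}, add states with some successor in Z. Already a fixed point.
Sat(EF (error ∨ (error ∧ busy))) = {Load}
E[(error ∨ ¬busy) U EF (error ∨ (error ∧ busy))]: least fixpoint, start Z0 = Sat(EF (error ∨ (error ∧ busy))) = {Load}, add states in Sat(error ∨ ¬busy) with some successor in Z. Already a fixed point.
Sat(E[(error ∨ ¬busy) U EF (error ∨ (error ∧ busy))]) = {Load}
Load ∈ Sat(E[(error ∨ ¬busy) U EF (error ∨ (error ∧ busy))]) = {Load}, so the formula holds at Load.

Yes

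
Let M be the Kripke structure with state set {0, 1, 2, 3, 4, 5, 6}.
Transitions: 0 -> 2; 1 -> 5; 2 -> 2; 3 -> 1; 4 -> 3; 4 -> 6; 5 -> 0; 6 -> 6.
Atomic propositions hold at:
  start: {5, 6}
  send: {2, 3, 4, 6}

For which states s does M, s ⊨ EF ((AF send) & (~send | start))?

{0, 1, 3, 4, 5, 6}

AF send: least fixpoint, start Z0 = {2, 3, 4, 6}, add states with every successor in Z. Z1 = {0, 2, 3, 4, 6}; Z2 = {0, 2, 3, 4, 5, 6}; Z3 = {0, 1, 2, 3, 4, 5, 6}; fixed.
Sat(AF send) = {0, 1, 2, 3, 4, 5, 6}
Sat(~send) = {0, 1, 5}
Sat(~send | start) = {0, 1, 5, 6}
Sat((AF send) & (~send | start)) = {0, 1, 5, 6}
EF ((AF send) & (~send | start)): least fixpoint, start Z0 = {0, 1, 5, 6}, add states with some successor in Z. Z1 = {0, 1, 3, 4, 5, 6}; fixed.
Sat(EF ((AF send) & (~send | start))) = {0, 1, 3, 4, 5, 6}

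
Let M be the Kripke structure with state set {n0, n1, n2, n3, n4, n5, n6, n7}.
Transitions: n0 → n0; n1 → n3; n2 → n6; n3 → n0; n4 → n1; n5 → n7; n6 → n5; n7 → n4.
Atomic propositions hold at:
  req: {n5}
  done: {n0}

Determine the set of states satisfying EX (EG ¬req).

Sat(¬req) = {n0, n1, n2, n3, n4, n6, n7}
EG ¬req: greatest fixpoint, start Z0 = {n0, n1, n2, n3, n4, n6, n7}, keep only states in Sat with some successor in Z. Z1 = {n0, n1, n2, n3, n4, n7}; Z2 = {n0, n1, n3, n4, n7}; fixed.
Sat(EG ¬req) = {n0, n1, n3, n4, n7}
Sat(EX (EG ¬req)) = {s : some successor in {n0, n1, n3, n4, n7}} = {n0, n1, n3, n4, n5, n7}

{n0, n1, n3, n4, n5, n7}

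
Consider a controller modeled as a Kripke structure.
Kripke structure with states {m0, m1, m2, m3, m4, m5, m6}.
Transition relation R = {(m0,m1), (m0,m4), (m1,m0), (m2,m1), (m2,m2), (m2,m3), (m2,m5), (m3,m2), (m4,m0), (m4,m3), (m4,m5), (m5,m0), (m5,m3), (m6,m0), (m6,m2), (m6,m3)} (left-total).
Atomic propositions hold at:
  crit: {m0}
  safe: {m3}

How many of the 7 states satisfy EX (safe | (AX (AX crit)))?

4

Sat(AX crit) = {s : every successor in {m0}} = {m1}
Sat(AX (AX crit)) = {s : every successor in {m1}} = ∅
Sat(safe | (AX (AX crit))) = {m3}
Sat(EX (safe | (AX (AX crit)))) = {s : some successor in {m3}} = {m2, m4, m5, m6}
|Sat(EX (safe | (AX (AX crit))))| = |{m2, m4, m5, m6}| = 4.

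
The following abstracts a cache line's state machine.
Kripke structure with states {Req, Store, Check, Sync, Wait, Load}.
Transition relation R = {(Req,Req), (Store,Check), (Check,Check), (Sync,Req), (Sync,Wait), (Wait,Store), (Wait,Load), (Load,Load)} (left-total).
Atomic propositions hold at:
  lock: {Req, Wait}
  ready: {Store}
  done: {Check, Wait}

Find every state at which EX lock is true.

{Req, Sync}

Sat(EX lock) = {s : some successor in {Req, Wait}} = {Req, Sync}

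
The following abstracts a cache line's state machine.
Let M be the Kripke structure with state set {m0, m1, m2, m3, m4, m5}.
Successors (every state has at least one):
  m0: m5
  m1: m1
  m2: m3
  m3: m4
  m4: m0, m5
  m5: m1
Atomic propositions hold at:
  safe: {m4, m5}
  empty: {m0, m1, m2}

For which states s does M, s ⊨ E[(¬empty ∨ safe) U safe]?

Sat(¬empty) = {m3, m4, m5}
Sat(¬empty ∨ safe) = {m3, m4, m5}
E[(¬empty ∨ safe) U safe]: least fixpoint, start Z0 = Sat(safe) = {m4, m5}, add states in Sat(¬empty ∨ safe) with some successor in Z. Z1 = {m3, m4, m5}; fixed.
Sat(E[(¬empty ∨ safe) U safe]) = {m3, m4, m5}

{m3, m4, m5}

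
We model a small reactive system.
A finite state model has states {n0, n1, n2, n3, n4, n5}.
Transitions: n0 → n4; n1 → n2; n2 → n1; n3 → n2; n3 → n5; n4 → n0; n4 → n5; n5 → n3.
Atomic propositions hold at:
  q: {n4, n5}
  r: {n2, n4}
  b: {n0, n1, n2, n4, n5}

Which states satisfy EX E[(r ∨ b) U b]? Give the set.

Sat(r ∨ b) = {n0, n1, n2, n4, n5}
E[(r ∨ b) U b]: least fixpoint, start Z0 = Sat(b) = {n0, n1, n2, n4, n5}, add states in Sat(r ∨ b) with some successor in Z. Already a fixed point.
Sat(E[(r ∨ b) U b]) = {n0, n1, n2, n4, n5}
Sat(EX E[(r ∨ b) U b]) = {s : some successor in {n0, n1, n2, n4, n5}} = {n0, n1, n2, n3, n4}

{n0, n1, n2, n3, n4}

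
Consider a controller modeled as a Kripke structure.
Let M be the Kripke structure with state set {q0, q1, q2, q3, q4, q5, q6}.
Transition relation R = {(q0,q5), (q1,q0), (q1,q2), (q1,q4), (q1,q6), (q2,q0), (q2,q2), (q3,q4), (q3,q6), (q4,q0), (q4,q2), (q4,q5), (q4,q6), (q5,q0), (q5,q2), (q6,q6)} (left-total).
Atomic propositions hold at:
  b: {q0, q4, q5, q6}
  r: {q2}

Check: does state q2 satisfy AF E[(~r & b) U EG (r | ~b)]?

Yes

Sat(~r) = {q0, q1, q3, q4, q5, q6}
Sat(~r & b) = {q0, q4, q5, q6}
Sat(~b) = {q1, q2, q3}
Sat(r | ~b) = {q1, q2, q3}
EG (r | ~b): greatest fixpoint, start Z0 = {q1, q2, q3}, keep only states in Sat with some successor in Z. Z1 = {q1, q2}; fixed.
Sat(EG (r | ~b)) = {q1, q2}
E[(~r & b) U EG (r | ~b)]: least fixpoint, start Z0 = Sat(EG (r | ~b)) = {q1, q2}, add states in Sat(~r & b) with some successor in Z. Z1 = {q1, q2, q4, q5}; Z2 = {q0, q1, q2, q4, q5}; fixed.
Sat(E[(~r & b) U EG (r | ~b)]) = {q0, q1, q2, q4, q5}
AF E[(~r & b) U EG (r | ~b)]: least fixpoint, start Z0 = {q0, q1, q2, q4, q5}, add states with every successor in Z. Already a fixed point.
Sat(AF E[(~r & b) U EG (r | ~b)]) = {q0, q1, q2, q4, q5}
q2 ∈ Sat(AF E[(~r & b) U EG (r | ~b)]) = {q0, q1, q2, q4, q5}, so the formula holds at q2.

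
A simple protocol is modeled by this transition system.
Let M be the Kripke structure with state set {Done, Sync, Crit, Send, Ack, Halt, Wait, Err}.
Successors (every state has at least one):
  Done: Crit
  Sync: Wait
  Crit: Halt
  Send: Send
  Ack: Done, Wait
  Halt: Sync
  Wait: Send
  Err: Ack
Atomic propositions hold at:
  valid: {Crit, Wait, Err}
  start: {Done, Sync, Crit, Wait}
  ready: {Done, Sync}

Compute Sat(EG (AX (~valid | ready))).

Sat(~valid) = {Done, Sync, Send, Ack, Halt}
Sat(~valid | ready) = {Done, Sync, Send, Ack, Halt}
Sat(AX (~valid | ready)) = {s : every successor in {Done, Sync, Send, Ack, Halt}} = {Crit, Send, Halt, Wait, Err}
EG (AX (~valid | ready)): greatest fixpoint, start Z0 = {Crit, Send, Halt, Wait, Err}, keep only states in Sat with some successor in Z. Z1 = {Crit, Send, Wait}; Z2 = {Send, Wait}; fixed.
Sat(EG (AX (~valid | ready))) = {Send, Wait}

{Send, Wait}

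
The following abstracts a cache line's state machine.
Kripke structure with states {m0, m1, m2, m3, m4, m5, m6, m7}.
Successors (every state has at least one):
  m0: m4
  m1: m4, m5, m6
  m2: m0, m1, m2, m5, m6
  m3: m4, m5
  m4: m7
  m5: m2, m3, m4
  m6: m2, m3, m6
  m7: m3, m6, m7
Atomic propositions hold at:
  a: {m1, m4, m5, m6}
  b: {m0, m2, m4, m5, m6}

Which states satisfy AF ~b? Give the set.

Sat(~b) = {m1, m3, m7}
AF ~b: least fixpoint, start Z0 = {m1, m3, m7}, add states with every successor in Z. Z1 = {m1, m3, m4, m7}; Z2 = {m0, m1, m3, m4, m7}; fixed.
Sat(AF ~b) = {m0, m1, m3, m4, m7}

{m0, m1, m3, m4, m7}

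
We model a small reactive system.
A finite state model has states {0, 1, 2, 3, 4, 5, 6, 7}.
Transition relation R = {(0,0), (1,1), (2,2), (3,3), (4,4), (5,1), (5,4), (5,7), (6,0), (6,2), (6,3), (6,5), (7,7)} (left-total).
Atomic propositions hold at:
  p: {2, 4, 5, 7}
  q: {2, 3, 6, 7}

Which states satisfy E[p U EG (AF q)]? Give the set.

AF q: least fixpoint, start Z0 = {2, 3, 6, 7}, add states with every successor in Z. Already a fixed point.
Sat(AF q) = {2, 3, 6, 7}
EG (AF q): greatest fixpoint, start Z0 = {2, 3, 6, 7}, keep only states in Sat with some successor in Z. Already a fixed point.
Sat(EG (AF q)) = {2, 3, 6, 7}
E[p U EG (AF q)]: least fixpoint, start Z0 = Sat(EG (AF q)) = {2, 3, 6, 7}, add states in Sat(p) with some successor in Z. Z1 = {2, 3, 5, 6, 7}; fixed.
Sat(E[p U EG (AF q)]) = {2, 3, 5, 6, 7}

{2, 3, 5, 6, 7}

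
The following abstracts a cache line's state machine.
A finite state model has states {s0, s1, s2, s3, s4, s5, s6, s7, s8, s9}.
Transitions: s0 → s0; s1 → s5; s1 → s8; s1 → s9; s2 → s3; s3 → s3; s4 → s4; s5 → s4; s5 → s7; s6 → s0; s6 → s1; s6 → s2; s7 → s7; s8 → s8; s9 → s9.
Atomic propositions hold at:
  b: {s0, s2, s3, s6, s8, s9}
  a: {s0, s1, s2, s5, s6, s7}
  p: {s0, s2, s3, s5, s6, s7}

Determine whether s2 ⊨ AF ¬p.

No

Sat(¬p) = {s1, s4, s8, s9}
AF ¬p: least fixpoint, start Z0 = {s1, s4, s8, s9}, add states with every successor in Z. Already a fixed point.
Sat(AF ¬p) = {s1, s4, s8, s9}
s2 ∉ Sat(AF ¬p) = {s1, s4, s8, s9}, so the formula does not hold at s2.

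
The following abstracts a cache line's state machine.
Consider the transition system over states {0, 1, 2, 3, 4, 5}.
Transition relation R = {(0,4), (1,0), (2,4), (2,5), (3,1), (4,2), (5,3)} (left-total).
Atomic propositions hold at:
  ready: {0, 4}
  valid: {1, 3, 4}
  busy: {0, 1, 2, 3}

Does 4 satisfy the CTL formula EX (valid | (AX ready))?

Sat(AX ready) = {s : every successor in {0, 4}} = {0, 1}
Sat(valid | (AX ready)) = {0, 1, 3, 4}
Sat(EX (valid | (AX ready))) = {s : some successor in {0, 1, 3, 4}} = {0, 1, 2, 3, 5}
4 ∉ Sat(EX (valid | (AX ready))) = {0, 1, 2, 3, 5}, so the formula does not hold at 4.

No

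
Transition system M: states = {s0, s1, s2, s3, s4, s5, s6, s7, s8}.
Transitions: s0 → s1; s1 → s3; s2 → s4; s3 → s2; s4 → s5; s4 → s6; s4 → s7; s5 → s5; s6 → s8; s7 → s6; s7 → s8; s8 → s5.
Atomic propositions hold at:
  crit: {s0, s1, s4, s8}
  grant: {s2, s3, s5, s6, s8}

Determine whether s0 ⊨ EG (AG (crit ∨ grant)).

Sat(crit ∨ grant) = {s0, s1, s2, s3, s4, s5, s6, s8}
AG (crit ∨ grant): greatest fixpoint, start Z0 = {s0, s1, s2, s3, s4, s5, s6, s8}, keep only states in Sat with every successor in Z. Z1 = {s0, s1, s2, s3, s5, s6, s8}; Z2 = {s0, s1, s3, s5, s6, s8}; Z3 = {s0, s1, s5, s6, s8}; Z4 = {s0, s5, s6, s8}; Z5 = {s5, s6, s8}; fixed.
Sat(AG (crit ∨ grant)) = {s5, s6, s8}
EG (AG (crit ∨ grant)): greatest fixpoint, start Z0 = {s5, s6, s8}, keep only states in Sat with some successor in Z. Already a fixed point.
Sat(EG (AG (crit ∨ grant))) = {s5, s6, s8}
s0 ∉ Sat(EG (AG (crit ∨ grant))) = {s5, s6, s8}, so the formula does not hold at s0.

No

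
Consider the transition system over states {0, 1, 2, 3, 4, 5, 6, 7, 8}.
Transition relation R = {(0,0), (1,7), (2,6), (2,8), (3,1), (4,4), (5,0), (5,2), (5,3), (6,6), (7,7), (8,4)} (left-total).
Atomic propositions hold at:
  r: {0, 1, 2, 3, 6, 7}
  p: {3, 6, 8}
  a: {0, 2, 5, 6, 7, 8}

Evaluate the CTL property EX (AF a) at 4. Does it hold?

No

AF a: least fixpoint, start Z0 = {0, 2, 5, 6, 7, 8}, add states with every successor in Z. Z1 = {0, 1, 2, 5, 6, 7, 8}; Z2 = {0, 1, 2, 3, 5, 6, 7, 8}; fixed.
Sat(AF a) = {0, 1, 2, 3, 5, 6, 7, 8}
Sat(EX (AF a)) = {s : some successor in {0, 1, 2, 3, 5, 6, 7, 8}} = {0, 1, 2, 3, 5, 6, 7}
4 ∉ Sat(EX (AF a)) = {0, 1, 2, 3, 5, 6, 7}, so the formula does not hold at 4.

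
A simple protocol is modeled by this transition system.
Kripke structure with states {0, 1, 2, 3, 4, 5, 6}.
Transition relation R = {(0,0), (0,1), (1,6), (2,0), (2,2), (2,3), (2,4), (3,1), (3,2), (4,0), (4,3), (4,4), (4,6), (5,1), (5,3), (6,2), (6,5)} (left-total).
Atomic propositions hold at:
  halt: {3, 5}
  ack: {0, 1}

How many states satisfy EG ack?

1

EG ack: greatest fixpoint, start Z0 = {0, 1}, keep only states in Sat with some successor in Z. Z1 = {0}; fixed.
Sat(EG ack) = {0}
|Sat(EG ack)| = |{0}| = 1.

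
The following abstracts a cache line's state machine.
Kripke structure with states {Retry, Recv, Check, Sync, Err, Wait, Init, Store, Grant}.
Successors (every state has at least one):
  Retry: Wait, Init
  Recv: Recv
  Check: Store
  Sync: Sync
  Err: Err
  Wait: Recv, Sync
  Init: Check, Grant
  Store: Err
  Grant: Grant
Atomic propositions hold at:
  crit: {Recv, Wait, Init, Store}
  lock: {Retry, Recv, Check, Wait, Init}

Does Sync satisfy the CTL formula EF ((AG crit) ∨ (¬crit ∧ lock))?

AG crit: greatest fixpoint, start Z0 = {Recv, Wait, Init, Store}, keep only states in Sat with every successor in Z. Z1 = {Recv}; fixed.
Sat(AG crit) = {Recv}
Sat(¬crit) = {Retry, Check, Sync, Err, Grant}
Sat(¬crit ∧ lock) = {Retry, Check}
Sat((AG crit) ∨ (¬crit ∧ lock)) = {Retry, Recv, Check}
EF ((AG crit) ∨ (¬crit ∧ lock)): least fixpoint, start Z0 = {Retry, Recv, Check}, add states with some successor in Z. Z1 = {Retry, Recv, Check, Wait, Init}; fixed.
Sat(EF ((AG crit) ∨ (¬crit ∧ lock))) = {Retry, Recv, Check, Wait, Init}
Sync ∉ Sat(EF ((AG crit) ∨ (¬crit ∧ lock))) = {Retry, Recv, Check, Wait, Init}, so the formula does not hold at Sync.

No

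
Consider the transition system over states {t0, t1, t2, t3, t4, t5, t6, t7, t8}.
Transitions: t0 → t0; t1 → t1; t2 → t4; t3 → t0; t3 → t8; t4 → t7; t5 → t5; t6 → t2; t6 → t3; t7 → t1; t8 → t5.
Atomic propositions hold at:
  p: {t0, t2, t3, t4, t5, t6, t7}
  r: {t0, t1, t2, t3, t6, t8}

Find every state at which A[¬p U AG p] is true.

{t0, t5, t8}

Sat(¬p) = {t1, t8}
AG p: greatest fixpoint, start Z0 = {t0, t2, t3, t4, t5, t6, t7}, keep only states in Sat with every successor in Z. Z1 = {t0, t2, t4, t5, t6}; Z2 = {t0, t2, t5}; Z3 = {t0, t5}; fixed.
Sat(AG p) = {t0, t5}
A[¬p U AG p]: least fixpoint, start Z0 = Sat(AG p) = {t0, t5}, add states in Sat(¬p) with every successor in Z. Z1 = {t0, t5, t8}; fixed.
Sat(A[¬p U AG p]) = {t0, t5, t8}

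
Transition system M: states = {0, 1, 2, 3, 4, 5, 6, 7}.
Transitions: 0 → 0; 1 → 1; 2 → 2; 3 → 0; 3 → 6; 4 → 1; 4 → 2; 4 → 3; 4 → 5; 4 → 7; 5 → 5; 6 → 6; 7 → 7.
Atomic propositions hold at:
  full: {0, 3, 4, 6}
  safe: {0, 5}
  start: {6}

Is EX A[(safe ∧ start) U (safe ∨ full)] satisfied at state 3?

Sat(safe ∧ start) = ∅
Sat(safe ∨ full) = {0, 3, 4, 5, 6}
A[(safe ∧ start) U (safe ∨ full)]: least fixpoint, start Z0 = Sat((safe ∨ full)) = {0, 3, 4, 5, 6}, add states in Sat(safe ∧ start) with every successor in Z. Already a fixed point.
Sat(A[(safe ∧ start) U (safe ∨ full)]) = {0, 3, 4, 5, 6}
Sat(EX A[(safe ∧ start) U (safe ∨ full)]) = {s : some successor in {0, 3, 4, 5, 6}} = {0, 3, 4, 5, 6}
3 ∈ Sat(EX A[(safe ∧ start) U (safe ∨ full)]) = {0, 3, 4, 5, 6}, so the formula holds at 3.

Yes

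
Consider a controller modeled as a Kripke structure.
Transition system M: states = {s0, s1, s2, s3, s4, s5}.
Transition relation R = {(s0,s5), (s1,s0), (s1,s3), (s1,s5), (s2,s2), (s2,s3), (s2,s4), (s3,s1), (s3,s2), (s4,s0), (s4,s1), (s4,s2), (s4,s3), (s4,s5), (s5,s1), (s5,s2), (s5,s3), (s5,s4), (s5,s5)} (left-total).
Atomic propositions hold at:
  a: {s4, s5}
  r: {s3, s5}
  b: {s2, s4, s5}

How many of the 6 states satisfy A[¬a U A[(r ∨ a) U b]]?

4

Sat(¬a) = {s0, s1, s2, s3}
Sat(r ∨ a) = {s3, s4, s5}
A[(r ∨ a) U b]: least fixpoint, start Z0 = Sat(b) = {s2, s4, s5}, add states in Sat(r ∨ a) with every successor in Z. Already a fixed point.
Sat(A[(r ∨ a) U b]) = {s2, s4, s5}
A[¬a U A[(r ∨ a) U b]]: least fixpoint, start Z0 = Sat(A[(r ∨ a) U b]) = {s2, s4, s5}, add states in Sat(¬a) with every successor in Z. Z1 = {s0, s2, s4, s5}; fixed.
Sat(A[¬a U A[(r ∨ a) U b]]) = {s0, s2, s4, s5}
|Sat(A[¬a U A[(r ∨ a) U b]])| = |{s0, s2, s4, s5}| = 4.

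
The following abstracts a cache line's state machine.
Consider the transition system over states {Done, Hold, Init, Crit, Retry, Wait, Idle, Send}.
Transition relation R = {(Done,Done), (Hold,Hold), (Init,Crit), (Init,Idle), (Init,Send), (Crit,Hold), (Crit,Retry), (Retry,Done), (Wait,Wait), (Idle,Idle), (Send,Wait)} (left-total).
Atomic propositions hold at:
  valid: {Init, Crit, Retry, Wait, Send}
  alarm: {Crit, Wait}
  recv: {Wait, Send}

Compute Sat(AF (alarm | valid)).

Sat(alarm | valid) = {Init, Crit, Retry, Wait, Send}
AF (alarm | valid): least fixpoint, start Z0 = {Init, Crit, Retry, Wait, Send}, add states with every successor in Z. Already a fixed point.
Sat(AF (alarm | valid)) = {Init, Crit, Retry, Wait, Send}

{Init, Crit, Retry, Wait, Send}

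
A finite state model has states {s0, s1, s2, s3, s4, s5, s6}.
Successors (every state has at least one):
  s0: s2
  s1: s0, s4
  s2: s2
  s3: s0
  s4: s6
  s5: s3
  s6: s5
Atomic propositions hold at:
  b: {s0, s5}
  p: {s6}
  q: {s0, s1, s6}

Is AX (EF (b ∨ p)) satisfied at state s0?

Sat(b ∨ p) = {s0, s5, s6}
EF (b ∨ p): least fixpoint, start Z0 = {s0, s5, s6}, add states with some successor in Z. Z1 = {s0, s1, s3, s4, s5, s6}; fixed.
Sat(EF (b ∨ p)) = {s0, s1, s3, s4, s5, s6}
Sat(AX (EF (b ∨ p))) = {s : every successor in {s0, s1, s3, s4, s5, s6}} = {s1, s3, s4, s5, s6}
s0 ∉ Sat(AX (EF (b ∨ p))) = {s1, s3, s4, s5, s6}, so the formula does not hold at s0.

No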